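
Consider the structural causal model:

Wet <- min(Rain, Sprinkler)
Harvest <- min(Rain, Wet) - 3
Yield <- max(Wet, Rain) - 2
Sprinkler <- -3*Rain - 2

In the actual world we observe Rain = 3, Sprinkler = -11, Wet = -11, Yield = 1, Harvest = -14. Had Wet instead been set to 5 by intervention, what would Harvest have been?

do(Wet=5) replaces the equation Wet <- min(Rain, Sprinkler) with the constant Wet = 5.
Harvest = min(Rain, Wet) - 3  [with Rain=3, Wet=5]  = 0

0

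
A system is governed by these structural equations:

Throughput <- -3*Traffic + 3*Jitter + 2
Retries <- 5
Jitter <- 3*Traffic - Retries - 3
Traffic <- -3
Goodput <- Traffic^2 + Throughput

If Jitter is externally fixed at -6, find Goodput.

2

do(Jitter=-6) replaces the equation Jitter <- 3*Traffic - Retries - 3 with the constant Jitter = -6.
Throughput = -3*Traffic + 3*Jitter + 2  [with Traffic=-3, Jitter=-6]  = -7
Goodput = Traffic^2 + Throughput  [with Traffic=-3, Throughput=-7]  = 2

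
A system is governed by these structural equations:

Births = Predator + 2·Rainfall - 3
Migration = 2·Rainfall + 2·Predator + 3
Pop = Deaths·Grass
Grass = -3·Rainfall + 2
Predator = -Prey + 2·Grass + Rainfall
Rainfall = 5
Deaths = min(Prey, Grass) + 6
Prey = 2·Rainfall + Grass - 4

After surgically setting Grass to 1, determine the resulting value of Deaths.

Under do(Grass=1), the mechanism Grass = -3·Rainfall + 2 is discarded; Grass is fixed at 1.
Prey = 2·Rainfall + Grass - 4  [with Rainfall=5, Grass=1]  = 7
Deaths = min(Prey, Grass) + 6  [with Prey=7, Grass=1]  = 7

7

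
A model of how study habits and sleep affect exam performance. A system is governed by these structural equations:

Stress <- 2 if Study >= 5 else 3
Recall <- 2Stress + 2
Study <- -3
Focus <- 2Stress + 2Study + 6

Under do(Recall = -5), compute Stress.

The intervention breaks the incoming arrows to Recall: Recall <- 2Stress + 2 no longer applies, and Recall = -5.
Since Stress is not a descendant of the intervened variable, it is unaffected.
Stress = 2 if Study >= 5 else 3  [with Study=-3]  = 3

3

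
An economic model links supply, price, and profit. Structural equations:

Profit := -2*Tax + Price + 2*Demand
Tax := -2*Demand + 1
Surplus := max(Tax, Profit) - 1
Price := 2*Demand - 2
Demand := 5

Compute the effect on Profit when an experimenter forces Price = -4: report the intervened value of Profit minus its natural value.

Under do(Price=-4), the mechanism Price := 2*Demand - 2 is discarded; Price is fixed at -4.
Tax = -2*Demand + 1  [with Demand=5]  = -9
Profit = -2*Tax + Price + 2*Demand  [with Tax=-9, Price=-4, Demand=5]  = 24
Without intervention: Price = 2*Demand - 2  [with Demand=5]  = 8; Tax = -2*Demand + 1  [with Demand=5]  = -9; Profit = -2*Tax + Price + 2*Demand  [with Tax=-9, Price=8, Demand=5]  = 36.
Change = 24 − 36 = -12.

-12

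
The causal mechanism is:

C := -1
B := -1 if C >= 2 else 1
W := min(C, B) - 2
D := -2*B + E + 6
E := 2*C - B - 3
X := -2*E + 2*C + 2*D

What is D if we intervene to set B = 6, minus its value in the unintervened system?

-15

do(B=6) replaces the equation B := -1 if C >= 2 else 1 with the constant B = 6.
E = 2*C - B - 3  [with C=-1, B=6]  = -11
D = -2*B + E + 6  [with B=6, E=-11]  = -17
Without intervention: B = -1 if C >= 2 else 1  [with C=-1]  = 1; E = 2*C - B - 3  [with C=-1, B=1]  = -6; D = -2*B + E + 6  [with B=1, E=-6]  = -2.
Change = -17 − (-2) = -15.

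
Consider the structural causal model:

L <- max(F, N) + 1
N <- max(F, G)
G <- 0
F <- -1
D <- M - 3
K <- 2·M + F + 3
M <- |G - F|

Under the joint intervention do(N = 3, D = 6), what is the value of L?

4

Under do(N = 3, D = 6), each intervened variable's structural equation is replaced by its fixed value.
L = max(F, N) + 1  [with F=-1, N=3]  = 4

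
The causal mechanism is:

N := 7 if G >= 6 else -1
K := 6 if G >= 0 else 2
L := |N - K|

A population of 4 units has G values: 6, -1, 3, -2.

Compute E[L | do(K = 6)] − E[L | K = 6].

The intervention sets K=6 in all 4 units regardless of G. Recomputing L per unit gives 1, 7, 7, 7; average 5.5.
Conditioning on K=6 selects the 2 unit(s) with G ∈ {6, 3}. Their L values: 1, 7. Mean = 4.
Difference = 5.5 − 4 = 1.5.

1.5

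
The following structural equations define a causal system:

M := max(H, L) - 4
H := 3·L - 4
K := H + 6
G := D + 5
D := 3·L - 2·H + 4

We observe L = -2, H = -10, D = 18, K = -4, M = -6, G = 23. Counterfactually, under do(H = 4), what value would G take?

Under do(H=4), the mechanism H := 3·L - 4 is discarded; H is fixed at 4.
D = 3·L - 2·H + 4  [with L=-2, H=4]  = -10
G = D + 5  [with D=-10]  = -5

-5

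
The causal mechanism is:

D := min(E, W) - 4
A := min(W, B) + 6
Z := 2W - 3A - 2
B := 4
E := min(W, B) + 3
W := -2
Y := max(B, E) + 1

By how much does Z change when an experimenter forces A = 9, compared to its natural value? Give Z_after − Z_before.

The intervention breaks the incoming arrows to A: A := min(W, B) + 6 no longer applies, and A = 9.
Z = 2W - 3A - 2  [with W=-2, A=9]  = -33
Without intervention: A = min(W, B) + 6  [with W=-2, B=4]  = 4; Z = 2W - 3A - 2  [with W=-2, A=4]  = -18.
Change = -33 − (-18) = -15.

-15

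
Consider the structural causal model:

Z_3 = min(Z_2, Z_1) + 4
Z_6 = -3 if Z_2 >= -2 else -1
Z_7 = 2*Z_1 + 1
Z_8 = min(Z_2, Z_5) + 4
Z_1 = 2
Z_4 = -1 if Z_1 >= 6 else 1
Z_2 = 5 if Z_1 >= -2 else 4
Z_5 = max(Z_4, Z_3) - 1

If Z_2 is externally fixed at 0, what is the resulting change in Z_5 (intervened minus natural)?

-2

do(Z_2=0) replaces the equation Z_2 = 5 if Z_1 >= -2 else 4 with the constant Z_2 = 0.
Z_3 = min(Z_2, Z_1) + 4  [with Z_2=0, Z_1=2]  = 4
Z_4 = -1 if Z_1 >= 6 else 1  [with Z_1=2]  = 1
Z_5 = max(Z_4, Z_3) - 1  [with Z_4=1, Z_3=4]  = 3
Without intervention: Z_2 = 5 if Z_1 >= -2 else 4  [with Z_1=2]  = 5; Z_3 = min(Z_2, Z_1) + 4  [with Z_2=5, Z_1=2]  = 6; Z_4 = -1 if Z_1 >= 6 else 1  [with Z_1=2]  = 1; Z_5 = max(Z_4, Z_3) - 1  [with Z_4=1, Z_3=6]  = 5.
Change = 3 − 5 = -2.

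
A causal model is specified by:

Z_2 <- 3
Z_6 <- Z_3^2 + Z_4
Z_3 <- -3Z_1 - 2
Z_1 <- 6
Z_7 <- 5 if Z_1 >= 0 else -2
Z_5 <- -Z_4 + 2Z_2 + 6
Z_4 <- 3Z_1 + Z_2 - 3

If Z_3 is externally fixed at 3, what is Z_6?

The intervention breaks the incoming arrows to Z_3: Z_3 <- -3Z_1 - 2 no longer applies, and Z_3 = 3.
Z_4 = 3Z_1 + Z_2 - 3  [with Z_1=6, Z_2=3]  = 18
Z_6 = Z_3^2 + Z_4  [with Z_3=3, Z_4=18]  = 27

27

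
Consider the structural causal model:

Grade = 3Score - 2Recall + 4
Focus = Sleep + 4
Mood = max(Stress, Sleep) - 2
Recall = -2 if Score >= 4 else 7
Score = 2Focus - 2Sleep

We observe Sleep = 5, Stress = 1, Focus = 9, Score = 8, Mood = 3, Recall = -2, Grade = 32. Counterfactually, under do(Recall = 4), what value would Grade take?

20

Intervening sets Recall = 4 and removes its equation (Recall = -2 if Score >= 4 else 7).
Focus = Sleep + 4  [with Sleep=5]  = 9
Score = 2Focus - 2Sleep  [with Focus=9, Sleep=5]  = 8
Grade = 3Score - 2Recall + 4  [with Score=8, Recall=4]  = 20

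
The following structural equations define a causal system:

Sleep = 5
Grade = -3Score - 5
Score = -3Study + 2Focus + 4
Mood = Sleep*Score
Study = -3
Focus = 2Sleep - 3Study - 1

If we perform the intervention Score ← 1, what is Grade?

-8

Under do(Score=1), the mechanism Score = -3Study + 2Focus + 4 is discarded; Score is fixed at 1.
Grade = -3Score - 5  [with Score=1]  = -8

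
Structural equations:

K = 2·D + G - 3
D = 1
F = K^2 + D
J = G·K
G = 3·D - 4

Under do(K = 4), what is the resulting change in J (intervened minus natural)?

do(K=4) replaces the equation K = 2·D + G - 3 with the constant K = 4.
G = 3·D - 4  [with D=1]  = -1
J = G·K  [with G=-1, K=4]  = -4
Without intervention: G = 3·D - 4  [with D=1]  = -1; K = 2·D + G - 3  [with D=1, G=-1]  = -2; J = G·K  [with G=-1, K=-2]  = 2.
Change = -4 − 2 = -6.

-6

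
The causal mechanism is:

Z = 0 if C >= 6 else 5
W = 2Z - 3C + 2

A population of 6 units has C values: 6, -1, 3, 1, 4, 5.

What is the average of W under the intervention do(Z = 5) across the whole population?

Under do(Z=5), Z's equation is replaced by Z=5 for every unit. Per-unit W: -6, 15, 3, 9, 0, -3. Mean = 3.

3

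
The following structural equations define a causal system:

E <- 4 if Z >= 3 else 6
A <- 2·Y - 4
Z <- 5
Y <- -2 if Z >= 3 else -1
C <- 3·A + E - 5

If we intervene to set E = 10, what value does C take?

Intervening sets E = 10 and removes its equation (E <- 4 if Z >= 3 else 6).
Y = -2 if Z >= 3 else -1  [with Z=5]  = -2
A = 2·Y - 4  [with Y=-2]  = -8
C = 3·A + E - 5  [with A=-8, E=10]  = -19

-19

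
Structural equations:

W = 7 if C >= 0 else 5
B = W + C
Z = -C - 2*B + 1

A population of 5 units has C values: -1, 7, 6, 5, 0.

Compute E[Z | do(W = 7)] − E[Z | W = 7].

3.3

Every unit gets W=7 under the intervention. Z values become -10, -34, -31, -28, -13; E[Z|do(W=7)] = -23.2.
Observing W=7 restricts to units where W's equation naturally yields 7: C ∈ {7, 6, 5, 0}. In that subpopulation Z = -34, -31, -28, -13, mean -26.5.
Difference = -23.2 − (-26.5) = 3.3.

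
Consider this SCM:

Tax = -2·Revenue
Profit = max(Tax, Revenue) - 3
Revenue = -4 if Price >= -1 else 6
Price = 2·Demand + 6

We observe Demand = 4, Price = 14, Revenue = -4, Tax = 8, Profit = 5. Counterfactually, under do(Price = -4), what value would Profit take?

do(Price=-4) replaces the equation Price = 2·Demand + 6 with the constant Price = -4.
Revenue = -4 if Price >= -1 else 6  [with Price=-4]  = 6
Tax = -2·Revenue  [with Revenue=6]  = -12
Profit = max(Tax, Revenue) - 3  [with Tax=-12, Revenue=6]  = 3

3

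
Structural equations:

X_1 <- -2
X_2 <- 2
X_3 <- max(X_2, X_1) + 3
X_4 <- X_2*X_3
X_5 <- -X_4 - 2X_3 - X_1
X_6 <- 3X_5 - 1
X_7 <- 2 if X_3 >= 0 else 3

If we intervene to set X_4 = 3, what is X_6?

Under do(X_4=3), the mechanism X_4 <- X_2*X_3 is discarded; X_4 is fixed at 3.
X_3 = max(X_2, X_1) + 3  [with X_2=2, X_1=-2]  = 5
X_5 = -X_4 - 2X_3 - X_1  [with X_4=3, X_3=5, X_1=-2]  = -11
X_6 = 3X_5 - 1  [with X_5=-11]  = -34

-34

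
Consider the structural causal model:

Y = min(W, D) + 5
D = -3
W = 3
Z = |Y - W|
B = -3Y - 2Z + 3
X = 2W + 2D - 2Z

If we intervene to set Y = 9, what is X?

The intervention breaks the incoming arrows to Y: Y = min(W, D) + 5 no longer applies, and Y = 9.
Z = |Y - W|  [with Y=9, W=3]  = 6
X = 2W + 2D - 2Z  [with W=3, D=-3, Z=6]  = -12

-12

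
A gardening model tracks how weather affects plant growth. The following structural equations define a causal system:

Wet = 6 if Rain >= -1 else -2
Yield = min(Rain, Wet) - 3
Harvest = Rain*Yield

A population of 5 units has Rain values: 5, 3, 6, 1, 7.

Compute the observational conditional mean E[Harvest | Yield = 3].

Conditioning on Yield=3 selects the 2 unit(s) with Rain ∈ {6, 7}. Their Harvest values: 18, 21. Mean = 19.5.

19.5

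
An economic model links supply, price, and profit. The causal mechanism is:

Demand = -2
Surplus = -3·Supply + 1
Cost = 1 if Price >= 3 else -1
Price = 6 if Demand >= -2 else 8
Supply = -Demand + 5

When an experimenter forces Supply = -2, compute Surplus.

7

do(Supply=-2) replaces the equation Supply = -Demand + 5 with the constant Supply = -2.
Surplus = -3·Supply + 1  [with Supply=-2]  = 7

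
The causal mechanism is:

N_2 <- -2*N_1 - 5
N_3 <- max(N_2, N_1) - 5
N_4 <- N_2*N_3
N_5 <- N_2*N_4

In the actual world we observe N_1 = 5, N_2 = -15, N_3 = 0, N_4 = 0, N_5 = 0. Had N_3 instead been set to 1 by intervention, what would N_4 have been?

-15

The intervention breaks the incoming arrows to N_3: N_3 <- max(N_2, N_1) - 5 no longer applies, and N_3 = 1.
N_2 = -2*N_1 - 5  [with N_1=5]  = -15
N_4 = N_2*N_3  [with N_2=-15, N_3=1]  = -15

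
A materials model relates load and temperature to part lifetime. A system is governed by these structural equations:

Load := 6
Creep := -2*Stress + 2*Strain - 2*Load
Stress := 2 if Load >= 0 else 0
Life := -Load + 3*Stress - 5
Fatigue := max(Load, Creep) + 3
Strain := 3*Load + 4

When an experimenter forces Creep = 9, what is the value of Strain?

22

Under do(Creep=9), the mechanism Creep := -2*Stress + 2*Strain - 2*Load is discarded; Creep is fixed at 9.
Since Strain is not a descendant of the intervened variable, it is unaffected.
Strain = 3*Load + 4  [with Load=6]  = 22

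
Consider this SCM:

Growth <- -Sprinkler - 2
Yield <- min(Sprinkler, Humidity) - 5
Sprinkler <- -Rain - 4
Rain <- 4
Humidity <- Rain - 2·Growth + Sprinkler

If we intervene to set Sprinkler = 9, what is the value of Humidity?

35

Under do(Sprinkler=9), the mechanism Sprinkler <- -Rain - 4 is discarded; Sprinkler is fixed at 9.
Growth = -Sprinkler - 2  [with Sprinkler=9]  = -11
Humidity = Rain - 2·Growth + Sprinkler  [with Rain=4, Growth=-11, Sprinkler=9]  = 35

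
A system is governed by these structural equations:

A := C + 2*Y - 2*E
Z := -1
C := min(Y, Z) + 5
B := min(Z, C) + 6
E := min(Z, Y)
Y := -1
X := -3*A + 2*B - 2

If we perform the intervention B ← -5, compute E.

do(B=-5) replaces the equation B := min(Z, C) + 6 with the constant B = -5.
E is not downstream of the intervention, so its value is determined by the original equations.
E = min(Z, Y)  [with Z=-1, Y=-1]  = -1

-1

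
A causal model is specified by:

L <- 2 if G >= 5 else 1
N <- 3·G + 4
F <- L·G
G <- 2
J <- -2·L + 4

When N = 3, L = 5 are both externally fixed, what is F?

Setting N = 3, L = 5 by intervention discards those variables' equations.
F = L·G  [with L=5, G=2]  = 10

10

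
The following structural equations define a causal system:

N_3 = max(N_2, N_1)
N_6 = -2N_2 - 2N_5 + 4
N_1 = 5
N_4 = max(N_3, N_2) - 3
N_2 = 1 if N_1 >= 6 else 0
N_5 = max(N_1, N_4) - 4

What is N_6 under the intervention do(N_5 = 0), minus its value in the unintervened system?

2

The intervention breaks the incoming arrows to N_5: N_5 = max(N_1, N_4) - 4 no longer applies, and N_5 = 0.
N_2 = 1 if N_1 >= 6 else 0  [with N_1=5]  = 0
N_6 = -2N_2 - 2N_5 + 4  [with N_2=0, N_5=0]  = 4
Without intervention: N_2 = 1 if N_1 >= 6 else 0  [with N_1=5]  = 0; N_3 = max(N_2, N_1)  [with N_2=0, N_1=5]  = 5; N_4 = max(N_3, N_2) - 3  [with N_3=5, N_2=0]  = 2; N_5 = max(N_1, N_4) - 4  [with N_1=5, N_4=2]  = 1; N_6 = -2N_2 - 2N_5 + 4  [with N_2=0, N_5=1]  = 2.
Change = 4 − 2 = 2.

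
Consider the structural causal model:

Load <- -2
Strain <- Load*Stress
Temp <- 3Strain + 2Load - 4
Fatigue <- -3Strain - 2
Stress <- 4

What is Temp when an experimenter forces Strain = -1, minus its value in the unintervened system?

21

The intervention breaks the incoming arrows to Strain: Strain <- Load*Stress no longer applies, and Strain = -1.
Temp = 3Strain + 2Load - 4  [with Strain=-1, Load=-2]  = -11
Without intervention: Strain = Load*Stress  [with Load=-2, Stress=4]  = -8; Temp = 3Strain + 2Load - 4  [with Strain=-8, Load=-2]  = -32.
Change = -11 − (-32) = 21.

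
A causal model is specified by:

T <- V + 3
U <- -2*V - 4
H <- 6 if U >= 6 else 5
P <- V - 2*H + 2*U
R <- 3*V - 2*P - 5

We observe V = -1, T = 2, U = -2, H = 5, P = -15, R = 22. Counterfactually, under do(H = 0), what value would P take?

-5

Intervening sets H = 0 and removes its equation (H <- 6 if U >= 6 else 5).
U = -2*V - 4  [with V=-1]  = -2
P = V - 2*H + 2*U  [with V=-1, H=0, U=-2]  = -5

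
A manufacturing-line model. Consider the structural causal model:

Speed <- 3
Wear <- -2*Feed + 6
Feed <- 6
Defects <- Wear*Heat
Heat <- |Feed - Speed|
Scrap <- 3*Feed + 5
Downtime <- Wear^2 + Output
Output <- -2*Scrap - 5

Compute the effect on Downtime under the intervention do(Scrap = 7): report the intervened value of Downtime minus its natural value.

32

Intervening sets Scrap = 7 and removes its equation (Scrap <- 3*Feed + 5).
Wear = -2*Feed + 6  [with Feed=6]  = -6
Output = -2*Scrap - 5  [with Scrap=7]  = -19
Downtime = Wear^2 + Output  [with Wear=-6, Output=-19]  = 17
Without intervention: Wear = -2*Feed + 6  [with Feed=6]  = -6; Scrap = 3*Feed + 5  [with Feed=6]  = 23; Output = -2*Scrap - 5  [with Scrap=23]  = -51; Downtime = Wear^2 + Output  [with Wear=-6, Output=-51]  = -15.
Change = 17 − (-15) = 32.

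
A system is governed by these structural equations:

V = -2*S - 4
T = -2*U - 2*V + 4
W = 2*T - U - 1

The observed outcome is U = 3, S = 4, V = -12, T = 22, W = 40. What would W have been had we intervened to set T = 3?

Intervening sets T = 3 and removes its equation (T = -2*U - 2*V + 4).
W = 2*T - U - 1  [with T=3, U=3]  = 2

2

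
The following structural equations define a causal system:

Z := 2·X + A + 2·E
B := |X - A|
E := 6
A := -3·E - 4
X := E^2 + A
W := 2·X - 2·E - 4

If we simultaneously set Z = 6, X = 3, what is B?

25

Under do(Z = 6, X = 3), each intervened variable's structural equation is replaced by its fixed value.
A = -3·E - 4  [with E=6]  = -22
B = |X - A|  [with X=3, A=-22]  = 25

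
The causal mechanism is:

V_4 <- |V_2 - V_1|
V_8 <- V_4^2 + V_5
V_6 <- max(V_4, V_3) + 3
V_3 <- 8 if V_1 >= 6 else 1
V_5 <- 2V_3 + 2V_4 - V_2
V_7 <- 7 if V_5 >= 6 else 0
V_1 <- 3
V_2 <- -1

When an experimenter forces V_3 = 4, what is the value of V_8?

The intervention breaks the incoming arrows to V_3: V_3 <- 8 if V_1 >= 6 else 1 no longer applies, and V_3 = 4.
V_4 = |V_2 - V_1|  [with V_2=-1, V_1=3]  = 4
V_5 = 2V_3 + 2V_4 - V_2  [with V_3=4, V_4=4, V_2=-1]  = 17
V_8 = V_4^2 + V_5  [with V_4=4, V_5=17]  = 33

33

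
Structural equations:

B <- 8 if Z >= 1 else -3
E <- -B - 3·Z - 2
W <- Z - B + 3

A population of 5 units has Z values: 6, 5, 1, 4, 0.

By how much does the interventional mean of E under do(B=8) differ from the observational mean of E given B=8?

Every unit gets B=8 under the intervention. E values become -28, -25, -13, -22, -10; E[E|do(B=8)] = -19.6.
Conditioning on B=8 selects the 4 unit(s) with Z ∈ {6, 5, 1, 4}. Their E values: -28, -25, -13, -22. Mean = -22.
Difference = -19.6 − (-22) = 2.4.

2.4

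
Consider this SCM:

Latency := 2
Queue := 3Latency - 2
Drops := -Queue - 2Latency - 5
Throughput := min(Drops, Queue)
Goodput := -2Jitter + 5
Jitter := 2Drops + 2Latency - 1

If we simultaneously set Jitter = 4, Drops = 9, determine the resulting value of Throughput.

The joint intervention fixes Jitter = 4, Drops = 9, removing each variable's own equation.
Queue = 3Latency - 2  [with Latency=2]  = 4
Throughput = min(Drops, Queue)  [with Drops=9, Queue=4]  = 4

4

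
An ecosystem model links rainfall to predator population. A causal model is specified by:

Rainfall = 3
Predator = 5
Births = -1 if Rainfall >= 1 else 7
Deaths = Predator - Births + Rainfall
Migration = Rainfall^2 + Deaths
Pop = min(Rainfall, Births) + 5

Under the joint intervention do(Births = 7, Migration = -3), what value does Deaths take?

The joint intervention fixes Births = 7, Migration = -3, removing each variable's own equation.
Deaths = Predator - Births + Rainfall  [with Predator=5, Births=7, Rainfall=3]  = 1

1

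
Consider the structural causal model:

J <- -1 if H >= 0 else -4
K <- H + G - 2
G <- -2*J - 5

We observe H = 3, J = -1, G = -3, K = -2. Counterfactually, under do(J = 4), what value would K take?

-12

Under do(J=4), the mechanism J <- -1 if H >= 0 else -4 is discarded; J is fixed at 4.
G = -2*J - 5  [with J=4]  = -13
K = H + G - 2  [with H=3, G=-13]  = -12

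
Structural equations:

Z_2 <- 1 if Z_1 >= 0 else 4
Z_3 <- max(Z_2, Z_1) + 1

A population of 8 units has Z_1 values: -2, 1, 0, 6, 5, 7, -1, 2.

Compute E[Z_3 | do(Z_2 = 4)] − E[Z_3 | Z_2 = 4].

0.75

Every unit gets Z_2=4 under the intervention. Z_3 values become 5, 5, 5, 7, 6, 8, 5, 5; E[Z_3|do(Z_2=4)] = 5.75.
Conditioning on Z_2=4 selects the 2 unit(s) with Z_1 ∈ {-2, -1}. Their Z_3 values: 5, 5. Mean = 5.
Difference = 5.75 − 5 = 0.75.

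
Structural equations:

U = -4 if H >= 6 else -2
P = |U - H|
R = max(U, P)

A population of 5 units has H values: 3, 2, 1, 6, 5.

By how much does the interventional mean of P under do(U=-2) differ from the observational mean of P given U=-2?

0.65

do(U=-2) breaks U's dependence on H. With U=-2 fixed, P across the units is 5, 4, 3, 8, 7, mean 5.4.
Observing U=-2 restricts to units where U's equation naturally yields -2: H ∈ {3, 2, 1, 5}. In that subpopulation P = 5, 4, 3, 7, mean 4.75.
Difference = 5.4 − 4.75 = 0.65.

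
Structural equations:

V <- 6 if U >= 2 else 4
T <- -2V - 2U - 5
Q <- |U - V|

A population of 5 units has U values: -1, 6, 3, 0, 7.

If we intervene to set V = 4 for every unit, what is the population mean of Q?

Under do(V=4), V's equation is replaced by V=4 for every unit. Per-unit Q: 5, 2, 1, 4, 3. Mean = 3.

3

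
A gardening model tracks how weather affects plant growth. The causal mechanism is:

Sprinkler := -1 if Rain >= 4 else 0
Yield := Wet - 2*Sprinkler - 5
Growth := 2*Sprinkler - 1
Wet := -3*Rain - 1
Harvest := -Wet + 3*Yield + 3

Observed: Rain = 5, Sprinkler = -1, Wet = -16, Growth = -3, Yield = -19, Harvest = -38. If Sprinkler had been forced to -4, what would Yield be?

-13

do(Sprinkler=-4) replaces the equation Sprinkler := -1 if Rain >= 4 else 0 with the constant Sprinkler = -4.
Wet = -3*Rain - 1  [with Rain=5]  = -16
Yield = Wet - 2*Sprinkler - 5  [with Wet=-16, Sprinkler=-4]  = -13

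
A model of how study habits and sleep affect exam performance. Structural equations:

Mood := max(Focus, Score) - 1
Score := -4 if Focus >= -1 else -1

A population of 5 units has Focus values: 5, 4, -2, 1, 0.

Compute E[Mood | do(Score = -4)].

Under do(Score=-4), Score's equation is replaced by Score=-4 for every unit. Per-unit Mood: 4, 3, -3, 0, -1. Mean = 0.6.

0.6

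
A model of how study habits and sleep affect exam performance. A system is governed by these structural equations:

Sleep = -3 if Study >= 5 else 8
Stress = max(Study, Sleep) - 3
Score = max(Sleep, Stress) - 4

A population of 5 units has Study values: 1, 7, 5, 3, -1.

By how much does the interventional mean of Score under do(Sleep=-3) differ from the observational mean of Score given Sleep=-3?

-2.8

Under do(Sleep=-3), Sleep's equation is replaced by Sleep=-3 for every unit. Per-unit Score: -6, 0, -2, -4, -7. Mean = -3.8.
Conditioning on Sleep=-3 selects the 2 unit(s) with Study ∈ {7, 5}. Their Score values: 0, -2. Mean = -1.
Difference = -3.8 − (-1) = -2.8.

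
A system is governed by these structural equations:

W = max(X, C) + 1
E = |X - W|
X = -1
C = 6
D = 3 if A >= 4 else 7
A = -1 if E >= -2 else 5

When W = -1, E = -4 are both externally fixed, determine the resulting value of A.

Setting W = -1, E = -4 by intervention discards those variables' equations.
A = -1 if E >= -2 else 5  [with E=-4]  = 5

5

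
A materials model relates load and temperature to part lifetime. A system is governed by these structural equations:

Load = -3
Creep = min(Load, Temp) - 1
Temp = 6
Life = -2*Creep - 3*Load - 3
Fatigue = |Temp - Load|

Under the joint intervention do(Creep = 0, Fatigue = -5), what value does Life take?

Setting Creep = 0, Fatigue = -5 by intervention discards those variables' equations.
Life = -2*Creep - 3*Load - 3  [with Creep=0, Load=-3]  = 6

6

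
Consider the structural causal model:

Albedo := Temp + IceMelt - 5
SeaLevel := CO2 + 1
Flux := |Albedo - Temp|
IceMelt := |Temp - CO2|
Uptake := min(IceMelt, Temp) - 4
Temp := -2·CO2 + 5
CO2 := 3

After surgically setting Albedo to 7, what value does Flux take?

Under do(Albedo=7), the mechanism Albedo := Temp + IceMelt - 5 is discarded; Albedo is fixed at 7.
Temp = -2·CO2 + 5  [with CO2=3]  = -1
Flux = |Albedo - Temp|  [with Albedo=7, Temp=-1]  = 8

8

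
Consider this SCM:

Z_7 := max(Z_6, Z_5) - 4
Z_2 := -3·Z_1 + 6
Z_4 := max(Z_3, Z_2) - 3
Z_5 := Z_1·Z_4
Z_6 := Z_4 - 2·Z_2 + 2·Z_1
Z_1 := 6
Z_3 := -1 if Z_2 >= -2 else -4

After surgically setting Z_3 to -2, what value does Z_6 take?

The intervention breaks the incoming arrows to Z_3: Z_3 := -1 if Z_2 >= -2 else -4 no longer applies, and Z_3 = -2.
Z_2 = -3·Z_1 + 6  [with Z_1=6]  = -12
Z_4 = max(Z_3, Z_2) - 3  [with Z_3=-2, Z_2=-12]  = -5
Z_6 = Z_4 - 2·Z_2 + 2·Z_1  [with Z_4=-5, Z_2=-12, Z_1=6]  = 31

31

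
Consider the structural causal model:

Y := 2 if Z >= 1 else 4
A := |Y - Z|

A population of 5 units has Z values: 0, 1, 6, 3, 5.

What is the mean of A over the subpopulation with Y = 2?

2.25

Conditioning on Y=2 selects the 4 unit(s) with Z ∈ {1, 6, 3, 5}. Their A values: 1, 4, 1, 3. Mean = 2.25.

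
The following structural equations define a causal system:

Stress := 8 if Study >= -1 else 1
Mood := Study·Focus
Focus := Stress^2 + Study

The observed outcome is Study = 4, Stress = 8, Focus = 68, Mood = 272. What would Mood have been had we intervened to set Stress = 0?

16

Under do(Stress=0), the mechanism Stress := 8 if Study >= -1 else 1 is discarded; Stress is fixed at 0.
Focus = Stress^2 + Study  [with Stress=0, Study=4]  = 4
Mood = Study·Focus  [with Study=4, Focus=4]  = 16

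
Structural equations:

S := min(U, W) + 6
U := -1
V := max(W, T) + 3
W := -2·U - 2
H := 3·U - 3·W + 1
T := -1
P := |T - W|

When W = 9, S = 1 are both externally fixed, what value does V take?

Under do(W = 9, S = 1), each intervened variable's structural equation is replaced by its fixed value.
V = max(W, T) + 3  [with W=9, T=-1]  = 12

12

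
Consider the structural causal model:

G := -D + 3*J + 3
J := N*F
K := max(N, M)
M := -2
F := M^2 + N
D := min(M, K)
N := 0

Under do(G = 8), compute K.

The intervention breaks the incoming arrows to G: G := -D + 3*J + 3 no longer applies, and G = 8.
K is not downstream of the intervention, so its value is determined by the original equations.
K = max(N, M)  [with N=0, M=-2]  = 0

0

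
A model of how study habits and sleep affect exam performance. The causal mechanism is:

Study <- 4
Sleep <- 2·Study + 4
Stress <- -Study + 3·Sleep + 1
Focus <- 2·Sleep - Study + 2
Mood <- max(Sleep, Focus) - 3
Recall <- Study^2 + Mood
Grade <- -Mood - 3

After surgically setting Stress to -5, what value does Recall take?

The intervention breaks the incoming arrows to Stress: Stress <- -Study + 3·Sleep + 1 no longer applies, and Stress = -5.
No directed path runs from Stress to Recall, so Recall keeps its natural value.
Sleep = 2·Study + 4  [with Study=4]  = 12
Focus = 2·Sleep - Study + 2  [with Sleep=12, Study=4]  = 22
Mood = max(Sleep, Focus) - 3  [with Sleep=12, Focus=22]  = 19
Recall = Study^2 + Mood  [with Study=4, Mood=19]  = 35

35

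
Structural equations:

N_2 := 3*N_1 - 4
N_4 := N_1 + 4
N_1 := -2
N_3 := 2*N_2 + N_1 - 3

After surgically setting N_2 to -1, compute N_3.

The intervention breaks the incoming arrows to N_2: N_2 := 3*N_1 - 4 no longer applies, and N_2 = -1.
N_3 = 2*N_2 + N_1 - 3  [with N_2=-1, N_1=-2]  = -7

-7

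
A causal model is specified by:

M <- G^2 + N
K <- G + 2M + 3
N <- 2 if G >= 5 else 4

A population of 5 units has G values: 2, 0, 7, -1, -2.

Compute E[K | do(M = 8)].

The intervention sets M=8 in all 5 units regardless of G. Recomputing K per unit gives 21, 19, 26, 18, 17; average 20.2.

20.2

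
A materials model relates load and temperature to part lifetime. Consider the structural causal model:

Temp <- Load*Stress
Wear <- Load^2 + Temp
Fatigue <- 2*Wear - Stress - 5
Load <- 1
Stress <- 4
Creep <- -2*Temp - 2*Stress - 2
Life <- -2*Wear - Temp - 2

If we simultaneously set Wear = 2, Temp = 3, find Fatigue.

-5

The joint intervention fixes Wear = 2, Temp = 3, removing each variable's own equation.
Fatigue = 2*Wear - Stress - 5  [with Wear=2, Stress=4]  = -5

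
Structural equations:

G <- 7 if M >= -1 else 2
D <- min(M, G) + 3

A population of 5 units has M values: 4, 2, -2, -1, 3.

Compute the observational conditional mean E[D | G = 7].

E[D|G=7] averages over only the 4 units with G=7 (M = 4, 2, -1, 3): D = 7, 5, 2, 6, mean 5.

5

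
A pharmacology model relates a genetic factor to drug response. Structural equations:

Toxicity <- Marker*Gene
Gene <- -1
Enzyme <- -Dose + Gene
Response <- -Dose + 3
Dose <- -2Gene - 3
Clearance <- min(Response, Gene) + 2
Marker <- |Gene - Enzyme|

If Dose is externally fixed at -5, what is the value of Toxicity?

Under do(Dose=-5), the mechanism Dose <- -2Gene - 3 is discarded; Dose is fixed at -5.
Enzyme = -Dose + Gene  [with Dose=-5, Gene=-1]  = 4
Marker = |Gene - Enzyme|  [with Gene=-1, Enzyme=4]  = 5
Toxicity = Marker*Gene  [with Marker=5, Gene=-1]  = -5

-5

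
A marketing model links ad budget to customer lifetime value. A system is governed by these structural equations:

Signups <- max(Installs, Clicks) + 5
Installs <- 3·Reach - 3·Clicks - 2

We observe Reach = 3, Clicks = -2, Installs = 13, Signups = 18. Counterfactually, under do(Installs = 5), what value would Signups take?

10

The intervention breaks the incoming arrows to Installs: Installs <- 3·Reach - 3·Clicks - 2 no longer applies, and Installs = 5.
Signups = max(Installs, Clicks) + 5  [with Installs=5, Clicks=-2]  = 10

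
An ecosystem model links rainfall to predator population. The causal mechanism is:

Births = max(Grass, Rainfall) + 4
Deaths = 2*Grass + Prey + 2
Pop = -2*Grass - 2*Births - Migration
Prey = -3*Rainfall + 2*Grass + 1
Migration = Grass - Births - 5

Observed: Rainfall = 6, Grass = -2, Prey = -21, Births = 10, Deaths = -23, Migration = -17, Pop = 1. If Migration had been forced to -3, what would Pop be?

-13

Intervening sets Migration = -3 and removes its equation (Migration = Grass - Births - 5).
Births = max(Grass, Rainfall) + 4  [with Grass=-2, Rainfall=6]  = 10
Pop = -2*Grass - 2*Births - Migration  [with Grass=-2, Births=10, Migration=-3]  = -13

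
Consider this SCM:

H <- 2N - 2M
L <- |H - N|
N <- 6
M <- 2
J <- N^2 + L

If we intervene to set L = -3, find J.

33

Intervening sets L = -3 and removes its equation (L <- |H - N|).
J = N^2 + L  [with N=6, L=-3]  = 33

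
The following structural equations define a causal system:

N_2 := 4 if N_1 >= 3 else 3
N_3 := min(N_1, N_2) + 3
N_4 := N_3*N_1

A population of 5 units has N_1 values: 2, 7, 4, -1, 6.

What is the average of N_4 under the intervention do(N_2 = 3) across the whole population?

do(N_2=3) breaks N_2's dependence on N_1. With N_2=3 fixed, N_4 across the units is 10, 42, 24, -2, 36, mean 22.

22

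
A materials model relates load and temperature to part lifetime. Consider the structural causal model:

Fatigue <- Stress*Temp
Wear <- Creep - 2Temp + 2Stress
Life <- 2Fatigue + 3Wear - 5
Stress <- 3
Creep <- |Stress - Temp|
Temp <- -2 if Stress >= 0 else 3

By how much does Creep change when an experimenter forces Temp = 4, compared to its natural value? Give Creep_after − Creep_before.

The intervention breaks the incoming arrows to Temp: Temp <- -2 if Stress >= 0 else 3 no longer applies, and Temp = 4.
Creep = |Stress - Temp|  [with Stress=3, Temp=4]  = 1
Without intervention: Temp = -2 if Stress >= 0 else 3  [with Stress=3]  = -2; Creep = |Stress - Temp|  [with Stress=3, Temp=-2]  = 5.
Change = 1 − 5 = -4.

-4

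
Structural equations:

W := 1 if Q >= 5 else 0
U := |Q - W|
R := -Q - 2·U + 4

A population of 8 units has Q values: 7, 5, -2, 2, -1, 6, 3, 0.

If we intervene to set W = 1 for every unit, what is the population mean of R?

-4.5

do(W=1) breaks W's dependence on Q. With W=1 fixed, R across the units is -15, -9, 0, 0, 1, -12, -3, 2, mean -4.5.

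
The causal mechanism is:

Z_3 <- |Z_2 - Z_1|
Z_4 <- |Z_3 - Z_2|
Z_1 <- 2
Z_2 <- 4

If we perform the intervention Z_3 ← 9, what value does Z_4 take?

5

The intervention breaks the incoming arrows to Z_3: Z_3 <- |Z_2 - Z_1| no longer applies, and Z_3 = 9.
Z_4 = |Z_3 - Z_2|  [with Z_3=9, Z_2=4]  = 5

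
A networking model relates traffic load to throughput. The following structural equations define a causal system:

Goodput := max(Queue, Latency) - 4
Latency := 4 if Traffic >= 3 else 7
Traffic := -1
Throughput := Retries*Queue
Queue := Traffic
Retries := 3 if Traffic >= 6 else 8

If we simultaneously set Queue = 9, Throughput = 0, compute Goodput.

5

Setting Queue = 9, Throughput = 0 by intervention discards those variables' equations.
Latency = 4 if Traffic >= 3 else 7  [with Traffic=-1]  = 7
Goodput = max(Queue, Latency) - 4  [with Queue=9, Latency=7]  = 5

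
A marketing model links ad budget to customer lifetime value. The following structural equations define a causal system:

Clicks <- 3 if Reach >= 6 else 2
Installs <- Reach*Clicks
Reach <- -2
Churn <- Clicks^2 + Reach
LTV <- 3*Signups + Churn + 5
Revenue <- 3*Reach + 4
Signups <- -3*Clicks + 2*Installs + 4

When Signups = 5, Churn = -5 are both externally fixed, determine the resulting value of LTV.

Under do(Signups = 5, Churn = -5), each intervened variable's structural equation is replaced by its fixed value.
LTV = 3*Signups + Churn + 5  [with Signups=5, Churn=-5]  = 15

15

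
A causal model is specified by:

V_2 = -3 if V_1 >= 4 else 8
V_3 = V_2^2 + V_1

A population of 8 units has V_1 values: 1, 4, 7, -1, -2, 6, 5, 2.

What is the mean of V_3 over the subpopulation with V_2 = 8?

E[V_3|V_2=8] averages over only the 4 units with V_2=8 (V_1 = 1, -1, -2, 2): V_3 = 65, 63, 62, 66, mean 64.

64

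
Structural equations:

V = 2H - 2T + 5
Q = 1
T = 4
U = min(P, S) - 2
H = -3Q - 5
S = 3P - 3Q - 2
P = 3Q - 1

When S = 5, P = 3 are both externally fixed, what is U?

1

The joint intervention fixes S = 5, P = 3, removing each variable's own equation.
U = min(P, S) - 2  [with P=3, S=5]  = 1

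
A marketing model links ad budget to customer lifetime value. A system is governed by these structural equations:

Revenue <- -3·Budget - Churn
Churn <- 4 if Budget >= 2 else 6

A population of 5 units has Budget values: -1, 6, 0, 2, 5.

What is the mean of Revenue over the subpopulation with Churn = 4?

E[Revenue|Churn=4] averages over only the 3 units with Churn=4 (Budget = 6, 2, 5): Revenue = -22, -10, -19, mean -17.

-17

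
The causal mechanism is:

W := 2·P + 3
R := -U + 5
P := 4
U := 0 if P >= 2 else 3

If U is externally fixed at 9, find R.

-4

The intervention breaks the incoming arrows to U: U := 0 if P >= 2 else 3 no longer applies, and U = 9.
R = -U + 5  [with U=9]  = -4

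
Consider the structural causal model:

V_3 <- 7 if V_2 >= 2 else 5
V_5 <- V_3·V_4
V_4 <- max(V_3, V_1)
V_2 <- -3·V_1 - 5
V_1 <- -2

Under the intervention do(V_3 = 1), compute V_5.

1

do(V_3=1) replaces the equation V_3 <- 7 if V_2 >= 2 else 5 with the constant V_3 = 1.
V_4 = max(V_3, V_1)  [with V_3=1, V_1=-2]  = 1
V_5 = V_3·V_4  [with V_3=1, V_4=1]  = 1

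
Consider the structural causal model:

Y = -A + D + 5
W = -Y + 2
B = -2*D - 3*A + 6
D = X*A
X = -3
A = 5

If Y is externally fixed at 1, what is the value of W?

1

The intervention breaks the incoming arrows to Y: Y = -A + D + 5 no longer applies, and Y = 1.
W = -Y + 2  [with Y=1]  = 1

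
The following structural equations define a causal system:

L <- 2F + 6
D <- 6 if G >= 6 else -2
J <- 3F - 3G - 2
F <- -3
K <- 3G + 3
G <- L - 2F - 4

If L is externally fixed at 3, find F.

-3

Under do(L=3), the mechanism L <- 2F + 6 is discarded; L is fixed at 3.
F is not downstream of the intervention, so its value is determined by the original equations.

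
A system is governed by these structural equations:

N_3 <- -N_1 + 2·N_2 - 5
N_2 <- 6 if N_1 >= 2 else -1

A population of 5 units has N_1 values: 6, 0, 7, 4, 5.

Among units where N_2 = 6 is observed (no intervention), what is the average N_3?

1.5

Observing N_2=6 restricts to units where N_2's equation naturally yields 6: N_1 ∈ {6, 7, 4, 5}. In that subpopulation N_3 = 1, 0, 3, 2, mean 1.5.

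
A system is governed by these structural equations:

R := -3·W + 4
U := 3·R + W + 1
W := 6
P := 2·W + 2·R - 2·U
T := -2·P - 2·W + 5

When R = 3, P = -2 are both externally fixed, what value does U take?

The joint intervention fixes R = 3, P = -2, removing each variable's own equation.
U = 3·R + W + 1  [with R=3, W=6]  = 16

16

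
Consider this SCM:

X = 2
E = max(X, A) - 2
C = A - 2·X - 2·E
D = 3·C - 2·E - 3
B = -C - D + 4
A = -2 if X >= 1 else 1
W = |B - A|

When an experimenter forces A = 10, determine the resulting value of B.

63

Under do(A=10), the mechanism A = -2 if X >= 1 else 1 is discarded; A is fixed at 10.
E = max(X, A) - 2  [with X=2, A=10]  = 8
C = A - 2·X - 2·E  [with A=10, X=2, E=8]  = -10
D = 3·C - 2·E - 3  [with C=-10, E=8]  = -49
B = -C - D + 4  [with C=-10, D=-49]  = 63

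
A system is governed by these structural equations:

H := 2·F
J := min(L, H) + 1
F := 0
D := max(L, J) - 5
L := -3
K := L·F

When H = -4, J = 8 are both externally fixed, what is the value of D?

Setting H = -4, J = 8 by intervention discards those variables' equations.
D = max(L, J) - 5  [with L=-3, J=8]  = 3

3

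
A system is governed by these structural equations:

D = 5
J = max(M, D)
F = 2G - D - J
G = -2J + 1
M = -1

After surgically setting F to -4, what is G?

-9

The intervention breaks the incoming arrows to F: F = 2G - D - J no longer applies, and F = -4.
Since G is not a descendant of the intervened variable, it is unaffected.
J = max(M, D)  [with M=-1, D=5]  = 5
G = -2J + 1  [with J=5]  = -9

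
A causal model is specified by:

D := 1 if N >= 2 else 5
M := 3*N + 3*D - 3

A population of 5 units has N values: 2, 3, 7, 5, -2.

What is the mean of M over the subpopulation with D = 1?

Conditioning on D=1 selects the 4 unit(s) with N ∈ {2, 3, 7, 5}. Their M values: 6, 9, 21, 15. Mean = 12.75.

12.75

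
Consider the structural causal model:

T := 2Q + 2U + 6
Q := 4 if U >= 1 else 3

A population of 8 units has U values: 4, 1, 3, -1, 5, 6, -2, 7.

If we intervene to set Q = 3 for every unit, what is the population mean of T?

Under do(Q=3), Q's equation is replaced by Q=3 for every unit. Per-unit T: 20, 14, 18, 10, 22, 24, 8, 26. Mean = 17.75.

17.75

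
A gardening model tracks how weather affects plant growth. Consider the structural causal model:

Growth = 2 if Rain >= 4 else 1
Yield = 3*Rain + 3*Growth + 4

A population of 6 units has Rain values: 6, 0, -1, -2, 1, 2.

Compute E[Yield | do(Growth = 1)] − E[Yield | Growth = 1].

do(Growth=1) breaks Growth's dependence on Rain. With Growth=1 fixed, Yield across the units is 25, 7, 4, 1, 10, 13, mean 10.
E[Yield|Growth=1] averages over only the 5 units with Growth=1 (Rain = 0, -1, -2, 1, 2): Yield = 7, 4, 1, 10, 13, mean 7.
Difference = 10 − 7 = 3.

3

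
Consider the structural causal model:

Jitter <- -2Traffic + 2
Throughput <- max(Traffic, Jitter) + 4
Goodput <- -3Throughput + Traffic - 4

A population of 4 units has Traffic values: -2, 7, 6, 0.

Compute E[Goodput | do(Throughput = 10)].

-31.25

Every unit gets Throughput=10 under the intervention. Goodput values become -36, -27, -28, -34; E[Goodput|do(Throughput=10)] = -31.25.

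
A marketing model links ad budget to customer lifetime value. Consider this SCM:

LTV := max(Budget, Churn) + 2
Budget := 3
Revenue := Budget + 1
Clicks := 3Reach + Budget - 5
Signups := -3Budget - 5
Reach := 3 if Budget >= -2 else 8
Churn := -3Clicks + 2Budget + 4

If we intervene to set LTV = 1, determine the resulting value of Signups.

Under do(LTV=1), the mechanism LTV := max(Budget, Churn) + 2 is discarded; LTV is fixed at 1.
Since Signups is not a descendant of the intervened variable, it is unaffected.
Signups = -3Budget - 5  [with Budget=3]  = -14

-14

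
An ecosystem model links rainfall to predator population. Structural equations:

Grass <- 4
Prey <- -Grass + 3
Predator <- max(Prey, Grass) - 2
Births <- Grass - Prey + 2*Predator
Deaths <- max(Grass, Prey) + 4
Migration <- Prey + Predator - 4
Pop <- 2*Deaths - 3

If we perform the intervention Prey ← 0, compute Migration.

-2

Under do(Prey=0), the mechanism Prey <- -Grass + 3 is discarded; Prey is fixed at 0.
Predator = max(Prey, Grass) - 2  [with Prey=0, Grass=4]  = 2
Migration = Prey + Predator - 4  [with Prey=0, Predator=2]  = -2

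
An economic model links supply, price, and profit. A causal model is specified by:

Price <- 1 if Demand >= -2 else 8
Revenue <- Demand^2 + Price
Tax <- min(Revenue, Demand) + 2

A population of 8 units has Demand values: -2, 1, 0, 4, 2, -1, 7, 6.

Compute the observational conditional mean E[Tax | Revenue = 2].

Conditioning on Revenue=2 selects the 2 unit(s) with Demand ∈ {1, -1}. Their Tax values: 3, 1. Mean = 2.

2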